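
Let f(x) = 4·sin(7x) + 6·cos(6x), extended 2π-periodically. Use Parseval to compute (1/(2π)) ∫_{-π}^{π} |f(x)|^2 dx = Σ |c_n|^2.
Σ |c_n|^2 = 26

Expand |f|^2 and use orthogonality of {sin(nx), cos(mx)} on [-π, π]:
  ∫_{-π}^{π} sin(nx)^2 dx = π, ∫ cos(mx)^2 dx = π, and cross terms integrate to 0.
So ∫_{-π}^{π} f(x)^2 dx = 4^2 · π + 6^2 · π = (16 + 36)π.
Divide by 2π: (16 + 36)/2 = 26.
By Parseval, this equals Σ |c_n|^2.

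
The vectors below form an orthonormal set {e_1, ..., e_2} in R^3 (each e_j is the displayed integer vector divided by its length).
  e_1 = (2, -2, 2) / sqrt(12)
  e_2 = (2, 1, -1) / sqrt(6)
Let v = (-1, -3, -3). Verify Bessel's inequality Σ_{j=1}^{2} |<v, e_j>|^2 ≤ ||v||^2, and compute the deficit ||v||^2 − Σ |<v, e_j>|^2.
Σ |<v, e_j>|^2 = 1; ||v||^2 = 19; deficit = 18

Write each e_j = u_j / sqrt(<u_j, u_j>) where u_j is the displayed integer vector. Then <v, e_j> = <v, u_j> / sqrt(<u_j, u_j>), so |<v, e_j>|^2 = <v, u_j>^2 / <u_j, u_j>.
Coefficients: <v, e_1> = -2/sqrt(12), <v, e_2> = -2/sqrt(6).
Square and sum: Σ |<v, e_j>|^2 = 1.
Compute ||v||^2 = v·v = 19.
Deficit = 19 − 1 = 18 ≥ 0, confirming Bessel's inequality. (The deficit equals ||v − Σ <v,e_j> e_j||^2, the squared distance from v to span{e_j}.)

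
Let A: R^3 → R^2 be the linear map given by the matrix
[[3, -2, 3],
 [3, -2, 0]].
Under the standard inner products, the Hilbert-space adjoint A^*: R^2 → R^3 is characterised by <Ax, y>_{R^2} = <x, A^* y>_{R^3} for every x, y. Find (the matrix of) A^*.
A^* = A^T =
[[3, 3],
 [-2, -2],
 [3, 0]]

For real matrices with standard dot products, the defining identity <Ax, y> = <x, A^* y> gives (Ax)^T y = x^T (A^*) y, i.e. x^T A^T y = x^T (A^*) y. Since this holds for all x, y, we must have A^* = A^T. Therefore
A^* =
[[3, 3],
 [-2, -2],
 [3, 0]].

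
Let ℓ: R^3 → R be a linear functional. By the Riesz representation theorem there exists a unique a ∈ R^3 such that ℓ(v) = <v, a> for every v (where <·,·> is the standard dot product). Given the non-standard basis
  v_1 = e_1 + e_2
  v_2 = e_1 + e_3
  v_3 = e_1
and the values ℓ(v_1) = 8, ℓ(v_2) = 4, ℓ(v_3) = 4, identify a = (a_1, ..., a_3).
a = (4, 4, 0)

Write a = (a_1, ..., a_3) in the standard basis. For each basis vector v_i, ℓ(v_i) = <v_i, a> is a linear equation in the a_j's. Collect the n equations into a matrix system V a = ℓ, where row i of V is v_i (expressed in the standard basis). Since V is invertible (lower-triangular with 1s on the diagonal, up to permutation), solve by back-substitution:
  V =
[[1, 1, 0],
 [1, 0, 1],
 [1, 0, 0]]
  V a = (8, 4, 4)
Solving gives a = (4, 4, 0).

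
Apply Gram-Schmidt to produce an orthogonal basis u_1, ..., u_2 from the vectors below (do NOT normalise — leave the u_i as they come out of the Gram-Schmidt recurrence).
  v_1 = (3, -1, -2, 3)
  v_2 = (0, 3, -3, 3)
Orthogonal basis:
  u_1 = (3, -1, -2, 3)
  u_2 = (-36/23, 81/23, -45/23, 33/23)

Apply the Gram-Schmidt recurrence
  u_1 = v_1
  u_i = v_i − Σ_{j<i} ((v_i · u_j) / (u_j · u_j)) · u_j.

Step by step this gives:
  u_1 = (3, -1, -2, 3)
  u_2 = (-36/23, 81/23, -45/23, 33/23)

Orthogonality check:
  u_2 · u_1 = 0 (should be 0)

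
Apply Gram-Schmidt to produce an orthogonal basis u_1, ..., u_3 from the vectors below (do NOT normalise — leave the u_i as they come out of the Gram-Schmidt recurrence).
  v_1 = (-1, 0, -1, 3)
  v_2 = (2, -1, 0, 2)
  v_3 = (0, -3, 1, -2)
Orthogonal basis:
  u_1 = (-1, 0, -1, 3)
  u_2 = (26/11, -1, 4/11, 10/11)
  u_3 = (-93/83, -232/83, 24/83, -23/83)

Apply the Gram-Schmidt recurrence
  u_1 = v_1
  u_i = v_i − Σ_{j<i} ((v_i · u_j) / (u_j · u_j)) · u_j.

Step by step this gives:
  u_1 = (-1, 0, -1, 3)
  u_2 = (26/11, -1, 4/11, 10/11)
  u_3 = (-93/83, -232/83, 24/83, -23/83)

Orthogonality check:
  u_2 · u_1 = 0 (should be 0)
  u_3 · u_1 = 0 (should be 0)
  u_3 · u_2 = 0 (should be 0)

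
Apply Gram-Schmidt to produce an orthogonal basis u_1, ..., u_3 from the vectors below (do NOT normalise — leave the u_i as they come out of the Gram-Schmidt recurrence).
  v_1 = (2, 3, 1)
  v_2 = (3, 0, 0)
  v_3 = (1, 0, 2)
Orthogonal basis:
  u_1 = (2, 3, 1)
  u_2 = (15/7, -9/7, -3/7)
  u_3 = (0, -3/5, 9/5)

Apply the Gram-Schmidt recurrence
  u_1 = v_1
  u_i = v_i − Σ_{j<i} ((v_i · u_j) / (u_j · u_j)) · u_j.

Step by step this gives:
  u_1 = (2, 3, 1)
  u_2 = (15/7, -9/7, -3/7)
  u_3 = (0, -3/5, 9/5)

Orthogonality check:
  u_2 · u_1 = 0 (should be 0)
  u_3 · u_1 = 0 (should be 0)
  u_3 · u_2 = 0 (should be 0)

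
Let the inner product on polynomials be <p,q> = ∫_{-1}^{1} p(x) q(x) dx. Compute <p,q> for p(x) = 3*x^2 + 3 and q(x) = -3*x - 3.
<p,q> = -24

Expand the product: p(x)·q(x) = -9*x^3 - 9*x^2 - 9*x - 9.
∫_{-1}^{1} of each monomial x^k gives [2/(k+1) if k even, 0 if k odd]. Integrating term-by-term (or equivalently evaluating the antiderivative F(x) = -9*x^4/4 - 3*x^3 - 9*x^2/2 - 9*x at the endpoints):
  F(1) − F(−1) = -75/4 − (21/4) = -24.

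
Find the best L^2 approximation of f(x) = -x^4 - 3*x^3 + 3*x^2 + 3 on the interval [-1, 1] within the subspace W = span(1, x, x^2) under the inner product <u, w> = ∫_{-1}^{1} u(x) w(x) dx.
g(x) = 15*x^2/7 - 9*x/5 + 108/35

The best approximation g ∈ W is the orthogonal projection of f onto W. Writing g = a_0 + a_1 x + a_2 x^2, the coefficients solve the normal equations G · a = b where
  G_{ij} = <φ_i, φ_j> and b_i = <f, φ_i>, with φ_0 = 1, φ_1 = x, φ_2 = x^2.
G =
  [2, 0, 2/3]
  [0, 2/3, 0]
  [2/3, 0, 2/5],
b = (38/5, -6/5, 102/35).
Solving gives a_0 = 108/35, a_1 = -9/5, a_2 = 15/7, so
  g(x) = 15*x^2/7 - 9*x/5 + 108/35.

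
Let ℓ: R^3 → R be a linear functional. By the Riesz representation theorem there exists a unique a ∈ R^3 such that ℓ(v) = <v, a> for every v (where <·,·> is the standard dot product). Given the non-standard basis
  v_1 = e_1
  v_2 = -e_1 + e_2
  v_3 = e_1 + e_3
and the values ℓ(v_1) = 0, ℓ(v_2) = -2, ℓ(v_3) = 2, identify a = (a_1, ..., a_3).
a = (0, -2, 2)

Write a = (a_1, ..., a_3) in the standard basis. For each basis vector v_i, ℓ(v_i) = <v_i, a> is a linear equation in the a_j's. Collect the n equations into a matrix system V a = ℓ, where row i of V is v_i (expressed in the standard basis). Since V is invertible (lower-triangular with 1s on the diagonal, up to permutation), solve by back-substitution:
  V =
[[1, 0, 0],
 [-1, 1, 0],
 [1, 0, 1]]
  V a = (0, -2, 2)
Solving gives a = (0, -2, 2).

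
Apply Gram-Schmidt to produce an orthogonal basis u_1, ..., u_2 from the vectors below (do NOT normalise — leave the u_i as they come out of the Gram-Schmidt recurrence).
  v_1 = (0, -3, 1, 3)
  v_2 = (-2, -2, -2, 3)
Orthogonal basis:
  u_1 = (0, -3, 1, 3)
  u_2 = (-2, 1/19, -51/19, 18/19)

Apply the Gram-Schmidt recurrence
  u_1 = v_1
  u_i = v_i − Σ_{j<i} ((v_i · u_j) / (u_j · u_j)) · u_j.

Step by step this gives:
  u_1 = (0, -3, 1, 3)
  u_2 = (-2, 1/19, -51/19, 18/19)

Orthogonality check:
  u_2 · u_1 = 0 (should be 0)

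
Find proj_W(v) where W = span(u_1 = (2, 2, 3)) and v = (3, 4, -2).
proj_W(v) = (16/17, 16/17, 24/17)

Set up U = [u_1 | ... | u_1] ∈ R^(3×1). The projector onto W = col(U) is P = U (U^T U)^(-1) U^T.
Compute U^T U =
  [17],
and U^T v = (8).
Solve U^T U · c = U^T v for the coefficients: c = (8/17). The projection is proj_W(v) = U c.
Check: (v - proj_W(v)) · u_1 = 0  (should be 0).
Result: proj_W(v) = (16/17, 16/17, 24/17).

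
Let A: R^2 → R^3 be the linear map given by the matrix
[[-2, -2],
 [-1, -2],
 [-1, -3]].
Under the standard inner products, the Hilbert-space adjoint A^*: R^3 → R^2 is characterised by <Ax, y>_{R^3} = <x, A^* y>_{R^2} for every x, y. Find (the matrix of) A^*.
A^* = A^T =
[[-2, -1, -1],
 [-2, -2, -3]]

For real matrices with standard dot products, the defining identity <Ax, y> = <x, A^* y> gives (Ax)^T y = x^T (A^*) y, i.e. x^T A^T y = x^T (A^*) y. Since this holds for all x, y, we must have A^* = A^T. Therefore
A^* =
[[-2, -1, -1],
 [-2, -2, -3]].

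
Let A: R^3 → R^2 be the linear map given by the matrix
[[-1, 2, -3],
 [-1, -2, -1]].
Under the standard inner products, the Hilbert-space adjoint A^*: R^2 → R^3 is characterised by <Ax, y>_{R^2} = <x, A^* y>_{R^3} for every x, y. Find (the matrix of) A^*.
A^* = A^T =
[[-1, -1],
 [2, -2],
 [-3, -1]]

For real matrices with standard dot products, the defining identity <Ax, y> = <x, A^* y> gives (Ax)^T y = x^T (A^*) y, i.e. x^T A^T y = x^T (A^*) y. Since this holds for all x, y, we must have A^* = A^T. Therefore
A^* =
[[-1, -1],
 [2, -2],
 [-3, -1]].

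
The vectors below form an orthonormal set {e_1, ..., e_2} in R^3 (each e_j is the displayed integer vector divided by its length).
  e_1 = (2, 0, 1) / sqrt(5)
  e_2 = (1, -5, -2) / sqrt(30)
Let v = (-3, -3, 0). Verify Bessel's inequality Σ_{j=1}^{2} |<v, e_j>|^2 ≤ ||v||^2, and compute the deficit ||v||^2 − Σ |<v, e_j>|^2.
Σ |<v, e_j>|^2 = 12; ||v||^2 = 18; deficit = 6

Write each e_j = u_j / sqrt(<u_j, u_j>) where u_j is the displayed integer vector. Then <v, e_j> = <v, u_j> / sqrt(<u_j, u_j>), so |<v, e_j>|^2 = <v, u_j>^2 / <u_j, u_j>.
Coefficients: <v, e_1> = -6/sqrt(5), <v, e_2> = 12/sqrt(30).
Square and sum: Σ |<v, e_j>|^2 = 12.
Compute ||v||^2 = v·v = 18.
Deficit = 18 − 12 = 6 ≥ 0, confirming Bessel's inequality. (The deficit equals ||v − Σ <v,e_j> e_j||^2, the squared distance from v to span{e_j}.)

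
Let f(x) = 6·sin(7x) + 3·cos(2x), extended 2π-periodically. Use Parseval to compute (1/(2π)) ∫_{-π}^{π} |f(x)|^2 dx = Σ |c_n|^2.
Σ |c_n|^2 = 45/2

Expand |f|^2 and use orthogonality of {sin(nx), cos(mx)} on [-π, π]:
  ∫_{-π}^{π} sin(nx)^2 dx = π, ∫ cos(mx)^2 dx = π, and cross terms integrate to 0.
So ∫_{-π}^{π} f(x)^2 dx = 6^2 · π + 3^2 · π = (36 + 9)π.
Divide by 2π: (36 + 9)/2 = 45/2.
By Parseval, this equals Σ |c_n|^2.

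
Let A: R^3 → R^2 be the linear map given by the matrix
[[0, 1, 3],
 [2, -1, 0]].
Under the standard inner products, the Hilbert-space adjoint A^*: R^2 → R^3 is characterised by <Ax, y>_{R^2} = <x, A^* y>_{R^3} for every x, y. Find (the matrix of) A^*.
A^* = A^T =
[[0, 2],
 [1, -1],
 [3, 0]]

For real matrices with standard dot products, the defining identity <Ax, y> = <x, A^* y> gives (Ax)^T y = x^T (A^*) y, i.e. x^T A^T y = x^T (A^*) y. Since this holds for all x, y, we must have A^* = A^T. Therefore
A^* =
[[0, 2],
 [1, -1],
 [3, 0]].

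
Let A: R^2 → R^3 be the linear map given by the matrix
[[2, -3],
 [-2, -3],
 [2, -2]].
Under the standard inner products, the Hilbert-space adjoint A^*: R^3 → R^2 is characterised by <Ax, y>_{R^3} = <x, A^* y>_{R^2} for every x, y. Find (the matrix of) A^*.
A^* = A^T =
[[2, -2, 2],
 [-3, -3, -2]]

For real matrices with standard dot products, the defining identity <Ax, y> = <x, A^* y> gives (Ax)^T y = x^T (A^*) y, i.e. x^T A^T y = x^T (A^*) y. Since this holds for all x, y, we must have A^* = A^T. Therefore
A^* =
[[2, -2, 2],
 [-3, -3, -2]].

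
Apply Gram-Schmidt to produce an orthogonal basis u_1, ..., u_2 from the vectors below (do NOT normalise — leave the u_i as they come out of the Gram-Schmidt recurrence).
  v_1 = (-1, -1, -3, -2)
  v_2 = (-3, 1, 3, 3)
Orthogonal basis:
  u_1 = (-1, -1, -3, -2)
  u_2 = (-58/15, 2/15, 2/5, 19/15)

Apply the Gram-Schmidt recurrence
  u_1 = v_1
  u_i = v_i − Σ_{j<i} ((v_i · u_j) / (u_j · u_j)) · u_j.

Step by step this gives:
  u_1 = (-1, -1, -3, -2)
  u_2 = (-58/15, 2/15, 2/5, 19/15)

Orthogonality check:
  u_2 · u_1 = 0 (should be 0)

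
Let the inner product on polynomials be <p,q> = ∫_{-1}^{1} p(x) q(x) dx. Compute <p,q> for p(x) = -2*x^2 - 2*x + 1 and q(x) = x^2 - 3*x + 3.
<p,q> = 88/15

Expand the product: p(x)·q(x) = -2*x^4 + 4*x^3 + x^2 - 9*x + 3.
∫_{-1}^{1} of each monomial x^k gives [2/(k+1) if k even, 0 if k odd]. Integrating term-by-term (or equivalently evaluating the antiderivative F(x) = -2*x^5/5 + x^4 + x^3/3 - 9*x^2/2 + 3*x at the endpoints):
  F(1) − F(−1) = -17/30 − (-193/30) = 88/15.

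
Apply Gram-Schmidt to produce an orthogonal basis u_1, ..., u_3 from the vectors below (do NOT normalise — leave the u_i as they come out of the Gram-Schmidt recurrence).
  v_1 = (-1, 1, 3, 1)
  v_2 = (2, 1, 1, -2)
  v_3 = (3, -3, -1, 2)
Orthogonal basis:
  u_1 = (-1, 1, 3, 1)
  u_2 = (2, 1, 1, -2)
  u_3 = (169/60, -133/60, 19/20, 131/60)

Apply the Gram-Schmidt recurrence
  u_1 = v_1
  u_i = v_i − Σ_{j<i} ((v_i · u_j) / (u_j · u_j)) · u_j.

Step by step this gives:
  u_1 = (-1, 1, 3, 1)
  u_2 = (2, 1, 1, -2)
  u_3 = (169/60, -133/60, 19/20, 131/60)

Orthogonality check:
  u_2 · u_1 = 0 (should be 0)
  u_3 · u_1 = 0 (should be 0)
  u_3 · u_2 = 0 (should be 0)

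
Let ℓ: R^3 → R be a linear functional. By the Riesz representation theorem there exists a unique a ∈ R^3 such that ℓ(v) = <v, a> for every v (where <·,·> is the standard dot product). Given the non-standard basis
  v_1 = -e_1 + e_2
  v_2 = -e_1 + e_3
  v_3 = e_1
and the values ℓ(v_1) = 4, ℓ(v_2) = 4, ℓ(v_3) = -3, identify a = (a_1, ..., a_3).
a = (-3, 1, 1)

Write a = (a_1, ..., a_3) in the standard basis. For each basis vector v_i, ℓ(v_i) = <v_i, a> is a linear equation in the a_j's. Collect the n equations into a matrix system V a = ℓ, where row i of V is v_i (expressed in the standard basis). Since V is invertible (lower-triangular with 1s on the diagonal, up to permutation), solve by back-substitution:
  V =
[[-1, 1, 0],
 [-1, 0, 1],
 [1, 0, 0]]
  V a = (4, 4, -3)
Solving gives a = (-3, 1, 1).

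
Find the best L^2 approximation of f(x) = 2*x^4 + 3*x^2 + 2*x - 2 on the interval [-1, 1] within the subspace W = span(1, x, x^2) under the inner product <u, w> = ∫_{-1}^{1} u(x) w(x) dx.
g(x) = 33*x^2/7 + 2*x - 76/35

The best approximation g ∈ W is the orthogonal projection of f onto W. Writing g = a_0 + a_1 x + a_2 x^2, the coefficients solve the normal equations G · a = b where
  G_{ij} = <φ_i, φ_j> and b_i = <f, φ_i>, with φ_0 = 1, φ_1 = x, φ_2 = x^2.
G =
  [2, 0, 2/3]
  [0, 2/3, 0]
  [2/3, 0, 2/5],
b = (-6/5, 4/3, 46/105).
Solving gives a_0 = -76/35, a_1 = 2, a_2 = 33/7, so
  g(x) = 33*x^2/7 + 2*x - 76/35.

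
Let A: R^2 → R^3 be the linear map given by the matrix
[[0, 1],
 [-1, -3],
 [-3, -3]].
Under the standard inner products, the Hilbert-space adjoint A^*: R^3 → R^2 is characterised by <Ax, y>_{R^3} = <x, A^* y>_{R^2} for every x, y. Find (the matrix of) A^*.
A^* = A^T =
[[0, -1, -3],
 [1, -3, -3]]

For real matrices with standard dot products, the defining identity <Ax, y> = <x, A^* y> gives (Ax)^T y = x^T (A^*) y, i.e. x^T A^T y = x^T (A^*) y. Since this holds for all x, y, we must have A^* = A^T. Therefore
A^* =
[[0, -1, -3],
 [1, -3, -3]].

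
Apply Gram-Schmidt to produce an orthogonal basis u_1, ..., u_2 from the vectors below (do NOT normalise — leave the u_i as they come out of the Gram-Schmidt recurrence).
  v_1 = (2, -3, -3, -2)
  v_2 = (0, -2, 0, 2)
Orthogonal basis:
  u_1 = (2, -3, -3, -2)
  u_2 = (-2/13, -23/13, 3/13, 28/13)

Apply the Gram-Schmidt recurrence
  u_1 = v_1
  u_i = v_i − Σ_{j<i} ((v_i · u_j) / (u_j · u_j)) · u_j.

Step by step this gives:
  u_1 = (2, -3, -3, -2)
  u_2 = (-2/13, -23/13, 3/13, 28/13)

Orthogonality check:
  u_2 · u_1 = 0 (should be 0)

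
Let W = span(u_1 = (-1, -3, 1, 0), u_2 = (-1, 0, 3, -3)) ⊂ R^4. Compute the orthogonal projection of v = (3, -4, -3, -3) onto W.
proj_W(v) = (-69/193, -378/193, -45/193, 171/193)

Set up U = [u_1 | ... | u_2] ∈ R^(4×2). The projector onto W = col(U) is P = U (U^T U)^(-1) U^T.
Compute U^T U =
  [11, 4]
  [4, 19],
and U^T v = (6, -3).
Solve U^T U · c = U^T v for the coefficients: c = (126/193, -57/193). The projection is proj_W(v) = U c.
Check: (v - proj_W(v)) · u_1 = 0  (should be 0).
Check: (v - proj_W(v)) · u_2 = 0  (should be 0).
Result: proj_W(v) = (-69/193, -378/193, -45/193, 171/193).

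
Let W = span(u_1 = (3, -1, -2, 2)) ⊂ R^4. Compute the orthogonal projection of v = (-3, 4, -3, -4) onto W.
proj_W(v) = (-5/2, 5/6, 5/3, -5/3)

Set up U = [u_1 | ... | u_1] ∈ R^(4×1). The projector onto W = col(U) is P = U (U^T U)^(-1) U^T.
Compute U^T U =
  [18],
and U^T v = (-15).
Solve U^T U · c = U^T v for the coefficients: c = (-5/6). The projection is proj_W(v) = U c.
Check: (v - proj_W(v)) · u_1 = 0  (should be 0).
Result: proj_W(v) = (-5/2, 5/6, 5/3, -5/3).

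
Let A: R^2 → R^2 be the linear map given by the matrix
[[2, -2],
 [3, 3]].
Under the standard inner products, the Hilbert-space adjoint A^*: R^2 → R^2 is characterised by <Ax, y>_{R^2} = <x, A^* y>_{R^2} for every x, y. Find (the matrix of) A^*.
A^* = A^T =
[[2, 3],
 [-2, 3]]

For real matrices with standard dot products, the defining identity <Ax, y> = <x, A^* y> gives (Ax)^T y = x^T (A^*) y, i.e. x^T A^T y = x^T (A^*) y. Since this holds for all x, y, we must have A^* = A^T. Therefore
A^* =
[[2, 3],
 [-2, 3]].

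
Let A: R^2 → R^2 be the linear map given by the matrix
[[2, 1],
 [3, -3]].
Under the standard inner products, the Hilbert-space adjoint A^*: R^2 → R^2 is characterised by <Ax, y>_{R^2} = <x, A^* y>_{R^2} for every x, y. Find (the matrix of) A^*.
A^* = A^T =
[[2, 3],
 [1, -3]]

For real matrices with standard dot products, the defining identity <Ax, y> = <x, A^* y> gives (Ax)^T y = x^T (A^*) y, i.e. x^T A^T y = x^T (A^*) y. Since this holds for all x, y, we must have A^* = A^T. Therefore
A^* =
[[2, 3],
 [1, -3]].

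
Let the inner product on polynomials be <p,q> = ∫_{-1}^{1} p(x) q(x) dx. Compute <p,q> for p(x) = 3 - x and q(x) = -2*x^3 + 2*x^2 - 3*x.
<p,q> = 34/5

Expand the product: p(x)·q(x) = 2*x^4 - 8*x^3 + 9*x^2 - 9*x.
∫_{-1}^{1} of each monomial x^k gives [2/(k+1) if k even, 0 if k odd]. Integrating term-by-term (or equivalently evaluating the antiderivative F(x) = 2*x^5/5 - 2*x^4 + 3*x^3 - 9*x^2/2 at the endpoints):
  F(1) − F(−1) = -31/10 − (-99/10) = 34/5.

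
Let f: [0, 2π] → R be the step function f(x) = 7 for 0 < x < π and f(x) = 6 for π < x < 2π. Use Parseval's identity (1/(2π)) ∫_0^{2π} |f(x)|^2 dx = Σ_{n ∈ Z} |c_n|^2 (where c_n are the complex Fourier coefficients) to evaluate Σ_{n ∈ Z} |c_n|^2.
Σ |c_n|^2 = 85/2

Parseval equates the L^2 energy of f (normalised by 1/(2π)) with the ℓ^2 sum of its Fourier coefficients: (1/(2π)) ∫_0^{2π} |f|^2 = Σ |c_n|^2.
Compute the left side: (1/(2π)) [∫_0^π 7^2 dx + ∫_π^{2π} 6^2 dx] = (1/(2π)) · (49π + 36π) = (49 + 36)/2 = 85/2.
So Σ_{n ∈ Z} |c_n|^2 = 85/2.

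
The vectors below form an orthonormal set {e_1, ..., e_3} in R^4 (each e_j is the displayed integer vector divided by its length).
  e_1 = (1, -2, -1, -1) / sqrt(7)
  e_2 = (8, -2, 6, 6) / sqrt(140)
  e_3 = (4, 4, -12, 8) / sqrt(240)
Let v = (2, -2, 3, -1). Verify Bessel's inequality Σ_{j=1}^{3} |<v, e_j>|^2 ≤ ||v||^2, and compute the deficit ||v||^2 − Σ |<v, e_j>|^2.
Σ |<v, e_j>|^2 = 53/3; ||v||^2 = 18; deficit = 1/3

Write each e_j = u_j / sqrt(<u_j, u_j>) where u_j is the displayed integer vector. Then <v, e_j> = <v, u_j> / sqrt(<u_j, u_j>), so |<v, e_j>|^2 = <v, u_j>^2 / <u_j, u_j>.
Coefficients: <v, e_1> = 4/sqrt(7), <v, e_2> = 32/sqrt(140), <v, e_3> = -44/sqrt(240).
Square and sum: Σ |<v, e_j>|^2 = 53/3.
Compute ||v||^2 = v·v = 18.
Deficit = 18 − 53/3 = 1/3 ≥ 0, confirming Bessel's inequality. (The deficit equals ||v − Σ <v,e_j> e_j||^2, the squared distance from v to span{e_j}.)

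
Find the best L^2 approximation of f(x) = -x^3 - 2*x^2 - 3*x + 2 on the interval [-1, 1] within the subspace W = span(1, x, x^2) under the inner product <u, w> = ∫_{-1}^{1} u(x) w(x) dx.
g(x) = -2*x^2 - 18*x/5 + 2

The best approximation g ∈ W is the orthogonal projection of f onto W. Writing g = a_0 + a_1 x + a_2 x^2, the coefficients solve the normal equations G · a = b where
  G_{ij} = <φ_i, φ_j> and b_i = <f, φ_i>, with φ_0 = 1, φ_1 = x, φ_2 = x^2.
G =
  [2, 0, 2/3]
  [0, 2/3, 0]
  [2/3, 0, 2/5],
b = (8/3, -12/5, 8/15).
Solving gives a_0 = 2, a_1 = -18/5, a_2 = -2, so
  g(x) = -2*x^2 - 18*x/5 + 2.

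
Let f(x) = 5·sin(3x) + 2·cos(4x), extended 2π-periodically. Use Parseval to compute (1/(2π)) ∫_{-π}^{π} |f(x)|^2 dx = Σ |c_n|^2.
Σ |c_n|^2 = 29/2

Expand |f|^2 and use orthogonality of {sin(nx), cos(mx)} on [-π, π]:
  ∫_{-π}^{π} sin(nx)^2 dx = π, ∫ cos(mx)^2 dx = π, and cross terms integrate to 0.
So ∫_{-π}^{π} f(x)^2 dx = 5^2 · π + 2^2 · π = (25 + 4)π.
Divide by 2π: (25 + 4)/2 = 29/2.
By Parseval, this equals Σ |c_n|^2.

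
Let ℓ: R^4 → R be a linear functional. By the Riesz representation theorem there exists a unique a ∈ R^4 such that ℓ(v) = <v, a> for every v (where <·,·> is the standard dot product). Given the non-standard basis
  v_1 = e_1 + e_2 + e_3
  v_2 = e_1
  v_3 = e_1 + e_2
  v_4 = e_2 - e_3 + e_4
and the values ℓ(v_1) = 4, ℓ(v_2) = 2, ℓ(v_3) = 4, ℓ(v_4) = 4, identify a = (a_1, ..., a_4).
a = (2, 2, 0, 2)

Write a = (a_1, ..., a_4) in the standard basis. For each basis vector v_i, ℓ(v_i) = <v_i, a> is a linear equation in the a_j's. Collect the n equations into a matrix system V a = ℓ, where row i of V is v_i (expressed in the standard basis). Since V is invertible (lower-triangular with 1s on the diagonal, up to permutation), solve by back-substitution:
  V =
[[1, 1, 1, 0],
 [1, 0, 0, 0],
 [1, 1, 0, 0],
 [0, 1, -1, 1]]
  V a = (4, 2, 4, 4)
Solving gives a = (2, 2, 0, 2).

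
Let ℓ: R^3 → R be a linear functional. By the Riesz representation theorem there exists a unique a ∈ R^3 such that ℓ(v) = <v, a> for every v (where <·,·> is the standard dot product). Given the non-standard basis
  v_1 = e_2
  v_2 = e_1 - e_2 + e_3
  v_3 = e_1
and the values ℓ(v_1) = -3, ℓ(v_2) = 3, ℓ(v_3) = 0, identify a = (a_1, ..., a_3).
a = (0, -3, 0)

Write a = (a_1, ..., a_3) in the standard basis. For each basis vector v_i, ℓ(v_i) = <v_i, a> is a linear equation in the a_j's. Collect the n equations into a matrix system V a = ℓ, where row i of V is v_i (expressed in the standard basis). Since V is invertible (lower-triangular with 1s on the diagonal, up to permutation), solve by back-substitution:
  V =
[[0, 1, 0],
 [1, -1, 1],
 [1, 0, 0]]
  V a = (-3, 3, 0)
Solving gives a = (0, -3, 0).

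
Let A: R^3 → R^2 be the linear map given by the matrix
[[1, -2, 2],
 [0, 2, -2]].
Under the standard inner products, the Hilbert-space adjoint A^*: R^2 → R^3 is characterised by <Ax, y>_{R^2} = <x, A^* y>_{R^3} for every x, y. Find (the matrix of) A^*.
A^* = A^T =
[[1, 0],
 [-2, 2],
 [2, -2]]

For real matrices with standard dot products, the defining identity <Ax, y> = <x, A^* y> gives (Ax)^T y = x^T (A^*) y, i.e. x^T A^T y = x^T (A^*) y. Since this holds for all x, y, we must have A^* = A^T. Therefore
A^* =
[[1, 0],
 [-2, 2],
 [2, -2]].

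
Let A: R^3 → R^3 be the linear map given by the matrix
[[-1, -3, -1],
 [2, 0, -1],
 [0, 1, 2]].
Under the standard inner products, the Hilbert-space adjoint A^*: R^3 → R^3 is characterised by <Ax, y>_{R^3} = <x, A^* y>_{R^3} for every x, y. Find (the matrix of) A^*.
A^* = A^T =
[[-1, 2, 0],
 [-3, 0, 1],
 [-1, -1, 2]]

For real matrices with standard dot products, the defining identity <Ax, y> = <x, A^* y> gives (Ax)^T y = x^T (A^*) y, i.e. x^T A^T y = x^T (A^*) y. Since this holds for all x, y, we must have A^* = A^T. Therefore
A^* =
[[-1, 2, 0],
 [-3, 0, 1],
 [-1, -1, 2]].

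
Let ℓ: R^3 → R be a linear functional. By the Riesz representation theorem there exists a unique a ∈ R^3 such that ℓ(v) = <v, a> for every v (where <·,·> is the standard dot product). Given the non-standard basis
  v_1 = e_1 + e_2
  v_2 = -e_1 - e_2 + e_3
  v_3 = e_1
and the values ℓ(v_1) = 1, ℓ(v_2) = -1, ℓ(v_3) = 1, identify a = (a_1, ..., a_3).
a = (1, 0, 0)

Write a = (a_1, ..., a_3) in the standard basis. For each basis vector v_i, ℓ(v_i) = <v_i, a> is a linear equation in the a_j's. Collect the n equations into a matrix system V a = ℓ, where row i of V is v_i (expressed in the standard basis). Since V is invertible (lower-triangular with 1s on the diagonal, up to permutation), solve by back-substitution:
  V =
[[1, 1, 0],
 [-1, -1, 1],
 [1, 0, 0]]
  V a = (1, -1, 1)
Solving gives a = (1, 0, 0).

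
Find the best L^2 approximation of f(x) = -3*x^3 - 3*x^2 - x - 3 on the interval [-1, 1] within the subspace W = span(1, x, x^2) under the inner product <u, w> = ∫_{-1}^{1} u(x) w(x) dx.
g(x) = -3*x^2 - 14*x/5 - 3

The best approximation g ∈ W is the orthogonal projection of f onto W. Writing g = a_0 + a_1 x + a_2 x^2, the coefficients solve the normal equations G · a = b where
  G_{ij} = <φ_i, φ_j> and b_i = <f, φ_i>, with φ_0 = 1, φ_1 = x, φ_2 = x^2.
G =
  [2, 0, 2/3]
  [0, 2/3, 0]
  [2/3, 0, 2/5],
b = (-8, -28/15, -16/5).
Solving gives a_0 = -3, a_1 = -14/5, a_2 = -3, so
  g(x) = -3*x^2 - 14*x/5 - 3.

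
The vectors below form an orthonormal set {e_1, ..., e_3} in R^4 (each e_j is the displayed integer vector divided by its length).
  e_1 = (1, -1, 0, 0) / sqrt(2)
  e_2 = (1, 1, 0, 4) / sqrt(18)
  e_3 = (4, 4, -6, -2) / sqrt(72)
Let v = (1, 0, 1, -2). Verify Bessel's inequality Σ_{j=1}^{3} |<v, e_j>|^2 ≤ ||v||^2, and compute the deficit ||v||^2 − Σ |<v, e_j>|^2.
Σ |<v, e_j>|^2 = 59/18; ||v||^2 = 6; deficit = 49/18

Write each e_j = u_j / sqrt(<u_j, u_j>) where u_j is the displayed integer vector. Then <v, e_j> = <v, u_j> / sqrt(<u_j, u_j>), so |<v, e_j>|^2 = <v, u_j>^2 / <u_j, u_j>.
Coefficients: <v, e_1> = 1/sqrt(2), <v, e_2> = -7/sqrt(18), <v, e_3> = 2/sqrt(72).
Square and sum: Σ |<v, e_j>|^2 = 59/18.
Compute ||v||^2 = v·v = 6.
Deficit = 6 − 59/18 = 49/18 ≥ 0, confirming Bessel's inequality. (The deficit equals ||v − Σ <v,e_j> e_j||^2, the squared distance from v to span{e_j}.)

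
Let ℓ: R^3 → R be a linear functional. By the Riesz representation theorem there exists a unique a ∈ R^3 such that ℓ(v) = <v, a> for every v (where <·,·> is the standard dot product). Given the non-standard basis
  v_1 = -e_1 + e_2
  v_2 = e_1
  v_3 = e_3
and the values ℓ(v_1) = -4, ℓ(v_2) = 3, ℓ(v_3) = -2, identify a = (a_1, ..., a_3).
a = (3, -1, -2)

Write a = (a_1, ..., a_3) in the standard basis. For each basis vector v_i, ℓ(v_i) = <v_i, a> is a linear equation in the a_j's. Collect the n equations into a matrix system V a = ℓ, where row i of V is v_i (expressed in the standard basis). Since V is invertible (lower-triangular with 1s on the diagonal, up to permutation), solve by back-substitution:
  V =
[[-1, 1, 0],
 [1, 0, 0],
 [0, 0, 1]]
  V a = (-4, 3, -2)
Solving gives a = (3, -1, -2).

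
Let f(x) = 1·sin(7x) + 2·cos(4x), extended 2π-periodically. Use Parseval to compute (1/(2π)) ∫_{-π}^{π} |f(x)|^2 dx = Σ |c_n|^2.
Σ |c_n|^2 = 5/2

Expand |f|^2 and use orthogonality of {sin(nx), cos(mx)} on [-π, π]:
  ∫_{-π}^{π} sin(nx)^2 dx = π, ∫ cos(mx)^2 dx = π, and cross terms integrate to 0.
So ∫_{-π}^{π} f(x)^2 dx = 1^2 · π + 2^2 · π = (1 + 4)π.
Divide by 2π: (1 + 4)/2 = 5/2.
By Parseval, this equals Σ |c_n|^2.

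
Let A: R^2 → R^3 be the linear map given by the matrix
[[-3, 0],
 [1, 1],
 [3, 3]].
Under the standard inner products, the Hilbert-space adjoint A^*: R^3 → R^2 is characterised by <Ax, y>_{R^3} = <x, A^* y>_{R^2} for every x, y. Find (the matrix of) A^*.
A^* = A^T =
[[-3, 1, 3],
 [0, 1, 3]]

For real matrices with standard dot products, the defining identity <Ax, y> = <x, A^* y> gives (Ax)^T y = x^T (A^*) y, i.e. x^T A^T y = x^T (A^*) y. Since this holds for all x, y, we must have A^* = A^T. Therefore
A^* =
[[-3, 1, 3],
 [0, 1, 3]].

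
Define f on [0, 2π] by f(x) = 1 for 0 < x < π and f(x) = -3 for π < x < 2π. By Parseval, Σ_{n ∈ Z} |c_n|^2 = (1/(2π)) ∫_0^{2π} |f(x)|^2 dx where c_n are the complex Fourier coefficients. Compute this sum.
Σ |c_n|^2 = 5

Parseval equates the L^2 energy of f (normalised by 1/(2π)) with the ℓ^2 sum of its Fourier coefficients: (1/(2π)) ∫_0^{2π} |f|^2 = Σ |c_n|^2.
Compute the left side: (1/(2π)) [∫_0^π 1^2 dx + ∫_π^{2π} (-3)^2 dx] = (1/(2π)) · (1π + 9π) = (1 + 9)/2 = 5.
So Σ_{n ∈ Z} |c_n|^2 = 5.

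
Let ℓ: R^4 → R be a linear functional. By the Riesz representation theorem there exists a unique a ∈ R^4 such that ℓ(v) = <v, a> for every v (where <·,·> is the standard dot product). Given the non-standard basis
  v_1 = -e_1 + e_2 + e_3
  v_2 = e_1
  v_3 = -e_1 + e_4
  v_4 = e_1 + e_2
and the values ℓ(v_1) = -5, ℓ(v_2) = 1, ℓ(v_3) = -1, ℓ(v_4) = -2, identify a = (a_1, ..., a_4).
a = (1, -3, -1, 0)

Write a = (a_1, ..., a_4) in the standard basis. For each basis vector v_i, ℓ(v_i) = <v_i, a> is a linear equation in the a_j's. Collect the n equations into a matrix system V a = ℓ, where row i of V is v_i (expressed in the standard basis). Since V is invertible (lower-triangular with 1s on the diagonal, up to permutation), solve by back-substitution:
  V =
[[-1, 1, 1, 0],
 [1, 0, 0, 0],
 [-1, 0, 0, 1],
 [1, 1, 0, 0]]
  V a = (-5, 1, -1, -2)
Solving gives a = (1, -3, -1, 0).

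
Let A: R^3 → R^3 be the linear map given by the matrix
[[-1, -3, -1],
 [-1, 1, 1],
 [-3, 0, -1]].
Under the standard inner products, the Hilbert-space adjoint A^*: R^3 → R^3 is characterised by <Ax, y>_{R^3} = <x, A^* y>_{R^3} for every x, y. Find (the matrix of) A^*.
A^* = A^T =
[[-1, -1, -3],
 [-3, 1, 0],
 [-1, 1, -1]]

For real matrices with standard dot products, the defining identity <Ax, y> = <x, A^* y> gives (Ax)^T y = x^T (A^*) y, i.e. x^T A^T y = x^T (A^*) y. Since this holds for all x, y, we must have A^* = A^T. Therefore
A^* =
[[-1, -1, -3],
 [-3, 1, 0],
 [-1, 1, -1]].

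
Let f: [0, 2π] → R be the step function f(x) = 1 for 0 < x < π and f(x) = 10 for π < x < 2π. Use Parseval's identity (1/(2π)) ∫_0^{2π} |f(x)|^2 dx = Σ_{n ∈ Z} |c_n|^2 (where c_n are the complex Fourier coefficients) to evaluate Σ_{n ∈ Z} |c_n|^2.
Σ |c_n|^2 = 101/2

Parseval equates the L^2 energy of f (normalised by 1/(2π)) with the ℓ^2 sum of its Fourier coefficients: (1/(2π)) ∫_0^{2π} |f|^2 = Σ |c_n|^2.
Compute the left side: (1/(2π)) [∫_0^π 1^2 dx + ∫_π^{2π} 10^2 dx] = (1/(2π)) · (1π + 100π) = (1 + 100)/2 = 101/2.
So Σ_{n ∈ Z} |c_n|^2 = 101/2.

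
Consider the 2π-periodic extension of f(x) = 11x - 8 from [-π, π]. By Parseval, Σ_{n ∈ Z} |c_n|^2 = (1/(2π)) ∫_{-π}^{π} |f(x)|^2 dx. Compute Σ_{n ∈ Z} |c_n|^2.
Σ |c_n|^2 = 121π^2/3 + 64

Expand and integrate term by term over [-π, π]:
  ∫ (11x)^2 dx = 121·(2π^3/3); ∫ 2·11·(-8)·x dx = 0 (odd integrand); ∫ (-8)^2 dx = 64·2π.
So (1/(2π)) ∫_{-π}^{π} (11x - 8)^2 dx = 121π^2/3 + 64 = 121π^2/3 + 64.
Parseval ⇒ Σ |c_n|^2 = 121π^2/3 + 64.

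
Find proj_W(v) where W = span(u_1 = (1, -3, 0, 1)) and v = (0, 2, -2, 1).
proj_W(v) = (-5/11, 15/11, 0, -5/11)

Set up U = [u_1 | ... | u_1] ∈ R^(4×1). The projector onto W = col(U) is P = U (U^T U)^(-1) U^T.
Compute U^T U =
  [11],
and U^T v = (-5).
Solve U^T U · c = U^T v for the coefficients: c = (-5/11). The projection is proj_W(v) = U c.
Check: (v - proj_W(v)) · u_1 = 0  (should be 0).
Result: proj_W(v) = (-5/11, 15/11, 0, -5/11).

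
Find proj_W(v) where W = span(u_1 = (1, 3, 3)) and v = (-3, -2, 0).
proj_W(v) = (-9/19, -27/19, -27/19)

Set up U = [u_1 | ... | u_1] ∈ R^(3×1). The projector onto W = col(U) is P = U (U^T U)^(-1) U^T.
Compute U^T U =
  [19],
and U^T v = (-9).
Solve U^T U · c = U^T v for the coefficients: c = (-9/19). The projection is proj_W(v) = U c.
Check: (v - proj_W(v)) · u_1 = 0  (should be 0).
Result: proj_W(v) = (-9/19, -27/19, -27/19).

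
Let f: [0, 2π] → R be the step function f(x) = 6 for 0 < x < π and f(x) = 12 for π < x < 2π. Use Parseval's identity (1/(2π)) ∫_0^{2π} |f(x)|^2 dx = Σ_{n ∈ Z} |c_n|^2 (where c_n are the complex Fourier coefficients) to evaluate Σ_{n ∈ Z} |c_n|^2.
Σ |c_n|^2 = 90

Parseval equates the L^2 energy of f (normalised by 1/(2π)) with the ℓ^2 sum of its Fourier coefficients: (1/(2π)) ∫_0^{2π} |f|^2 = Σ |c_n|^2.
Compute the left side: (1/(2π)) [∫_0^π 6^2 dx + ∫_π^{2π} 12^2 dx] = (1/(2π)) · (36π + 144π) = (36 + 144)/2 = 90.
So Σ_{n ∈ Z} |c_n|^2 = 90.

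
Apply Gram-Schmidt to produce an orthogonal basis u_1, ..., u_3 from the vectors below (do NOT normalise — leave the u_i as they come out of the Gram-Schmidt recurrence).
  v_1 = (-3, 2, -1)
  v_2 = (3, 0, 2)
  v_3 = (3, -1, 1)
Orthogonal basis:
  u_1 = (-3, 2, -1)
  u_2 = (9/14, 11/7, 17/14)
  u_3 = (12/61, 9/61, -18/61)

Apply the Gram-Schmidt recurrence
  u_1 = v_1
  u_i = v_i − Σ_{j<i} ((v_i · u_j) / (u_j · u_j)) · u_j.

Step by step this gives:
  u_1 = (-3, 2, -1)
  u_2 = (9/14, 11/7, 17/14)
  u_3 = (12/61, 9/61, -18/61)

Orthogonality check:
  u_2 · u_1 = 0 (should be 0)
  u_3 · u_1 = 0 (should be 0)
  u_3 · u_2 = 0 (should be 0)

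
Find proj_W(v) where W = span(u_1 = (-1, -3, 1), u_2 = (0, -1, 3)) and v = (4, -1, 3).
proj_W(v) = (20/37, 11/37, 127/37)

Set up U = [u_1 | ... | u_2] ∈ R^(3×2). The projector onto W = col(U) is P = U (U^T U)^(-1) U^T.
Compute U^T U =
  [11, 6]
  [6, 10],
and U^T v = (2, 10).
Solve U^T U · c = U^T v for the coefficients: c = (-20/37, 49/37). The projection is proj_W(v) = U c.
Check: (v - proj_W(v)) · u_1 = 0  (should be 0).
Check: (v - proj_W(v)) · u_2 = 0  (should be 0).
Result: proj_W(v) = (20/37, 11/37, 127/37).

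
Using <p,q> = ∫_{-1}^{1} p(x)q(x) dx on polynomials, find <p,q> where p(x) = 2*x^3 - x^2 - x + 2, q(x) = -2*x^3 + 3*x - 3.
<p,q> = -348/35

Expand the product: p(x)·q(x) = -4*x^6 + 2*x^5 + 8*x^4 - 13*x^3 + 9*x - 6.
∫_{-1}^{1} of each monomial x^k gives [2/(k+1) if k even, 0 if k odd]. Integrating term-by-term (or equivalently evaluating the antiderivative F(x) = -4*x^7/7 + x^6/3 + 8*x^5/5 - 13*x^4/4 + 9*x^2/2 - 6*x at the endpoints):
  F(1) − F(−1) = -1423/420 − (2753/420) = -348/35.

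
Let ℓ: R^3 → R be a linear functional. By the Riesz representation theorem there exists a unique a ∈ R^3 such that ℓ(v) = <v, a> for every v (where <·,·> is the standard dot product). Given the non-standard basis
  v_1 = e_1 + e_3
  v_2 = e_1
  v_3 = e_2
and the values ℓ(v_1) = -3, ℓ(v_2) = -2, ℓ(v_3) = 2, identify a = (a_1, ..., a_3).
a = (-2, 2, -1)

Write a = (a_1, ..., a_3) in the standard basis. For each basis vector v_i, ℓ(v_i) = <v_i, a> is a linear equation in the a_j's. Collect the n equations into a matrix system V a = ℓ, where row i of V is v_i (expressed in the standard basis). Since V is invertible (lower-triangular with 1s on the diagonal, up to permutation), solve by back-substitution:
  V =
[[1, 0, 1],
 [1, 0, 0],
 [0, 1, 0]]
  V a = (-3, -2, 2)
Solving gives a = (-2, 2, -1).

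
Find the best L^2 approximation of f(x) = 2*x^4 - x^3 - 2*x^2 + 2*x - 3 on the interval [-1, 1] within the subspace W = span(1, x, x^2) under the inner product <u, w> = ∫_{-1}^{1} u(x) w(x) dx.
g(x) = -2*x^2/7 + 7*x/5 - 111/35

The best approximation g ∈ W is the orthogonal projection of f onto W. Writing g = a_0 + a_1 x + a_2 x^2, the coefficients solve the normal equations G · a = b where
  G_{ij} = <φ_i, φ_j> and b_i = <f, φ_i>, with φ_0 = 1, φ_1 = x, φ_2 = x^2.
G =
  [2, 0, 2/3]
  [0, 2/3, 0]
  [2/3, 0, 2/5],
b = (-98/15, 14/15, -78/35).
Solving gives a_0 = -111/35, a_1 = 7/5, a_2 = -2/7, so
  g(x) = -2*x^2/7 + 7*x/5 - 111/35.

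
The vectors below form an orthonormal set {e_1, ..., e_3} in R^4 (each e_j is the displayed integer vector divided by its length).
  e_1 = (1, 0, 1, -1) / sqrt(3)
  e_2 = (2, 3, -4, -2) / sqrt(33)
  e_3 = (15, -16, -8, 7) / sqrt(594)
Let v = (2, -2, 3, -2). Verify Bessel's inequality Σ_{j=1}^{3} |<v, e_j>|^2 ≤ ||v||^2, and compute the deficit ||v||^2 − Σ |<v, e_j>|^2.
Σ |<v, e_j>|^2 = 61/3; ||v||^2 = 21; deficit = 2/3

Write each e_j = u_j / sqrt(<u_j, u_j>) where u_j is the displayed integer vector. Then <v, e_j> = <v, u_j> / sqrt(<u_j, u_j>), so |<v, e_j>|^2 = <v, u_j>^2 / <u_j, u_j>.
Coefficients: <v, e_1> = 7/sqrt(3), <v, e_2> = -10/sqrt(33), <v, e_3> = 24/sqrt(594).
Square and sum: Σ |<v, e_j>|^2 = 61/3.
Compute ||v||^2 = v·v = 21.
Deficit = 21 − 61/3 = 2/3 ≥ 0, confirming Bessel's inequality. (The deficit equals ||v − Σ <v,e_j> e_j||^2, the squared distance from v to span{e_j}.)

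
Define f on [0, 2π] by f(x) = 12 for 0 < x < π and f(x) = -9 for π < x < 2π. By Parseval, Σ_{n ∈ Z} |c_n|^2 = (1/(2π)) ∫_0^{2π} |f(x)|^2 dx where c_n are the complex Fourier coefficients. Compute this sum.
Σ |c_n|^2 = 225/2

Parseval equates the L^2 energy of f (normalised by 1/(2π)) with the ℓ^2 sum of its Fourier coefficients: (1/(2π)) ∫_0^{2π} |f|^2 = Σ |c_n|^2.
Compute the left side: (1/(2π)) [∫_0^π 12^2 dx + ∫_π^{2π} (-9)^2 dx] = (1/(2π)) · (144π + 81π) = (144 + 81)/2 = 225/2.
So Σ_{n ∈ Z} |c_n|^2 = 225/2.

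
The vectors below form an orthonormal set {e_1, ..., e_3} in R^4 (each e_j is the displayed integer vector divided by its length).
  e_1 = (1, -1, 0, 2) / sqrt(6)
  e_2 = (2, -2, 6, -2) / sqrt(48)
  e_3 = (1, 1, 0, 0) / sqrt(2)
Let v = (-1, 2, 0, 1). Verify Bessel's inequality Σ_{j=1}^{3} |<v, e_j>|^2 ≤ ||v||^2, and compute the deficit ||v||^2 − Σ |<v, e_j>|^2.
Σ |<v, e_j>|^2 = 2; ||v||^2 = 6; deficit = 4

Write each e_j = u_j / sqrt(<u_j, u_j>) where u_j is the displayed integer vector. Then <v, e_j> = <v, u_j> / sqrt(<u_j, u_j>), so |<v, e_j>|^2 = <v, u_j>^2 / <u_j, u_j>.
Coefficients: <v, e_1> = -1/sqrt(6), <v, e_2> = -8/sqrt(48), <v, e_3> = 1/sqrt(2).
Square and sum: Σ |<v, e_j>|^2 = 2.
Compute ||v||^2 = v·v = 6.
Deficit = 6 − 2 = 4 ≥ 0, confirming Bessel's inequality. (The deficit equals ||v − Σ <v,e_j> e_j||^2, the squared distance from v to span{e_j}.)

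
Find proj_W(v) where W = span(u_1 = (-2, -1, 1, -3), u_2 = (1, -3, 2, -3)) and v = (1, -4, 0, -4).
proj_W(v) = (163/201, -643/201, 436/201, -229/67)

Set up U = [u_1 | ... | u_2] ∈ R^(4×2). The projector onto W = col(U) is P = U (U^T U)^(-1) U^T.
Compute U^T U =
  [15, 12]
  [12, 23],
and U^T v = (14, 25).
Solve U^T U · c = U^T v for the coefficients: c = (22/201, 69/67). The projection is proj_W(v) = U c.
Check: (v - proj_W(v)) · u_1 = 0  (should be 0).
Check: (v - proj_W(v)) · u_2 = 0  (should be 0).
Result: proj_W(v) = (163/201, -643/201, 436/201, -229/67).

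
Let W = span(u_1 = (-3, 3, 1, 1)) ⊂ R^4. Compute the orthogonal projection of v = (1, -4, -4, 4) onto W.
proj_W(v) = (9/4, -9/4, -3/4, -3/4)

Set up U = [u_1 | ... | u_1] ∈ R^(4×1). The projector onto W = col(U) is P = U (U^T U)^(-1) U^T.
Compute U^T U =
  [20],
and U^T v = (-15).
Solve U^T U · c = U^T v for the coefficients: c = (-3/4). The projection is proj_W(v) = U c.
Check: (v - proj_W(v)) · u_1 = 0  (should be 0).
Result: proj_W(v) = (9/4, -9/4, -3/4, -3/4).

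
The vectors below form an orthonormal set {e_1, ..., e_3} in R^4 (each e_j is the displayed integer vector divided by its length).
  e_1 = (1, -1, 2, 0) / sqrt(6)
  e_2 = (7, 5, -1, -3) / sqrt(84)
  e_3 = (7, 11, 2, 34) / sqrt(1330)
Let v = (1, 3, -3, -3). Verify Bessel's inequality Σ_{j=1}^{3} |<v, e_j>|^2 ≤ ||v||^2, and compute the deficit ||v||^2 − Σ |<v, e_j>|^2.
Σ |<v, e_j>|^2 = 2651/95; ||v||^2 = 28; deficit = 9/95

Write each e_j = u_j / sqrt(<u_j, u_j>) where u_j is the displayed integer vector. Then <v, e_j> = <v, u_j> / sqrt(<u_j, u_j>), so |<v, e_j>|^2 = <v, u_j>^2 / <u_j, u_j>.
Coefficients: <v, e_1> = -8/sqrt(6), <v, e_2> = 34/sqrt(84), <v, e_3> = -68/sqrt(1330).
Square and sum: Σ |<v, e_j>|^2 = 2651/95.
Compute ||v||^2 = v·v = 28.
Deficit = 28 − 2651/95 = 9/95 ≥ 0, confirming Bessel's inequality. (The deficit equals ||v − Σ <v,e_j> e_j||^2, the squared distance from v to span{e_j}.)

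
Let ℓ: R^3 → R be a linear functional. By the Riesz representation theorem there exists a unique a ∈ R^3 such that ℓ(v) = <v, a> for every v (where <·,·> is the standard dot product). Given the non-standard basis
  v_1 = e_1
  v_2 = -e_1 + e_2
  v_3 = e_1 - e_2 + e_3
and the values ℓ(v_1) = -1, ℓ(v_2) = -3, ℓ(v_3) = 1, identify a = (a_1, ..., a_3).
a = (-1, -4, -2)

Write a = (a_1, ..., a_3) in the standard basis. For each basis vector v_i, ℓ(v_i) = <v_i, a> is a linear equation in the a_j's. Collect the n equations into a matrix system V a = ℓ, where row i of V is v_i (expressed in the standard basis). Since V is invertible (lower-triangular with 1s on the diagonal, up to permutation), solve by back-substitution:
  V =
[[1, 0, 0],
 [-1, 1, 0],
 [1, -1, 1]]
  V a = (-1, -3, 1)
Solving gives a = (-1, -4, -2).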